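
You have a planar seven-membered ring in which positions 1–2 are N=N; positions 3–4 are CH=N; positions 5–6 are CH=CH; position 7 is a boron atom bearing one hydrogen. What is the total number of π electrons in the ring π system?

Every ring atom contributes a p orbital perpendicular to the ring (the double-bond atoms are sp², each contributing one p electron; the doubly-bonded nitrogens are pyridine-type — their lone pairs lie in the ring plane, leaving one electron in the p orbital; the boron has an empty p orbital), so the π system is cyclic and fully conjugated.
Adding the contributions, 3 × 2 = 6 from the double-bond units + 0 from the BH atom = 6.

6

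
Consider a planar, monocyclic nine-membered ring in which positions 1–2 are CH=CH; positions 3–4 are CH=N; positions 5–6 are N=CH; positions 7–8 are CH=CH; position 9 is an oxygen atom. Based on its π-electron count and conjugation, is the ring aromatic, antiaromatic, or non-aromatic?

Aromatic

All ring atoms are sp² and supply a p orbital to the ring (the double-bond atoms are sp², each contributing one p electron; each sp² =N– keeps its lone pair in-plane and puts one electron into the π system; the oxygen donates one lone pair from its p orbital); the conjugation is uninterrupted.
Adding the contributions, 4 × 2 = 8 from the double-bond units + 2 from the O atom = 10.
With 10 π electrons (n = 2), the Hückel 4n+2 condition holds.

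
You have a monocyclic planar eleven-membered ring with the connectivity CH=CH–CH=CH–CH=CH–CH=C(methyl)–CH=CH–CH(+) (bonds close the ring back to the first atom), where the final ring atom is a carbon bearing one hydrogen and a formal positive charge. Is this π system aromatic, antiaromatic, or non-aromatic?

Every ring atom contributes a p orbital perpendicular to the ring (every atom in a ring double bond is sp² and brings one electron to the p orbital; the carbocation has an empty p orbital), so the π system is cyclic and fully conjugated.
Tallying contributions gives 5 × 2 = 10 from the double-bond units + 0 from the CH(+) atom = 10.
With 10 π electrons (n = 2), the Hückel 4n+2 condition holds.

Aromatic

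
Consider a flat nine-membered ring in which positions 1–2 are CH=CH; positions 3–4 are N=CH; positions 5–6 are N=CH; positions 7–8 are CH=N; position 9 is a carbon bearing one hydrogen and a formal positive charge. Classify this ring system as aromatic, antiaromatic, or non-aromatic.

Antiaromatic

Every ring atom contributes a p orbital perpendicular to the ring (every atom in a ring double bond is sp² and brings one electron to the p orbital; each sp² =N– keeps its lone pair in-plane and puts one electron into the π system; the carbocation has an empty p orbital), so the π system is cyclic and fully conjugated.
Adding the contributions, 4 × 2 = 8 from the double-bond units + 0 from the CH(+) atom = 8.
8 is a 4n count (n = 2), so the planar conjugated ring is antiaromatic.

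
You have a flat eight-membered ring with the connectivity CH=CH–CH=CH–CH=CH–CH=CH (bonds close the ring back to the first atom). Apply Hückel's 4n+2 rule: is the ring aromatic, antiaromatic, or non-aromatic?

Check conjugation: each doubly-bonded ring atom is sp² with one p-orbital electron — every position has a p orbital, so the cyclic π system is continuous.
Tallying contributions gives 4 × 2 = 8 from the 4 double-bond units.
With 8 = 4·2 π electrons, Hückel's rule classifies the planar ring as antiaromatic.

Antiaromatic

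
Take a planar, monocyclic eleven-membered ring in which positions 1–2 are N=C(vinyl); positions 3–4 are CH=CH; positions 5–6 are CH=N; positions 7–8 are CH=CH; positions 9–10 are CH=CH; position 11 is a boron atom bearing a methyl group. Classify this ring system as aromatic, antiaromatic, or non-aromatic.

Aromatic

The p orbitals form a continuous loop: the double-bond atoms are sp², each contributing one p electron; the doubly-bonded nitrogens are pyridine-type — their lone pairs lie in the ring plane, leaving one electron in the p orbital; the boron has an empty p orbital. The ring is fully conjugated.
Counting π electrons: 5 × 2 = 10 from the double-bond units + 0 from the B(methyl) atom = 10.
That gives a 4n+2 count (10, n = 2).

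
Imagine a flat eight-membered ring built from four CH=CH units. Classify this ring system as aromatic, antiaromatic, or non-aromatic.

Every ring atom contributes a p orbital perpendicular to the ring (every atom in a ring double bond is sp² and brings one electron to the p orbital), so the π system is cyclic and fully conjugated.
Adding the contributions, 4 × 2 = 8 from the 4 double-bond units.
8 is a 4n count (n = 2), so the planar conjugated ring is antiaromatic.

Antiaromatic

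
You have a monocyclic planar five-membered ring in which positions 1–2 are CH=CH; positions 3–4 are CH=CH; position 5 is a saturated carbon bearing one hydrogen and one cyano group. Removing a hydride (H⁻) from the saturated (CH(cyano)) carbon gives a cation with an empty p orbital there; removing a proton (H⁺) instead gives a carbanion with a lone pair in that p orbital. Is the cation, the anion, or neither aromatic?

The anion

In either ion the ring is fully conjugated: every atom, including the new sp² carbon, supplies a p orbital.
Cation: 2 × 2 + 0 = 4 π electrons → 4(1), antiaromatic.
Anion: 2 × 2 + 2 = 6 π electrons → 4(1)+2, aromatic.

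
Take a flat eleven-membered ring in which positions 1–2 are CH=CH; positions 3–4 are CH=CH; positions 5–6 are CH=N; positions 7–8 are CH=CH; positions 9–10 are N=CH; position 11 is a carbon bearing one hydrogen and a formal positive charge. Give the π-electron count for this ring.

10

The p orbitals form a continuous loop: each doubly-bonded ring atom is sp² with one p-orbital electron; each sp² =N– keeps its lone pair in-plane and puts one electron into the π system; the carbocation has an empty p orbital. The ring is fully conjugated.
Counting π electrons: 5 × 2 = 10 from the double-bond units + 0 from the CH(+) atom = 10.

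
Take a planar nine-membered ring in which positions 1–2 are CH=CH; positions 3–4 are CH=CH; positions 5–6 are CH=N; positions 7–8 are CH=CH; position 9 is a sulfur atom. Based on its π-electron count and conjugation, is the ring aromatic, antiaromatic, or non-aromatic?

The p orbitals form a continuous loop: each doubly-bonded ring atom is sp² with one p-orbital electron; each sp² =N– keeps its lone pair in-plane and puts one electron into the π system; the sulfur donates one lone pair from its p orbital. The ring is fully conjugated.
Counting π electrons: 4 × 2 = 8 from the double-bond units + 2 from the S atom = 10.
That gives a 4n+2 count (10, n = 2).

Aromatic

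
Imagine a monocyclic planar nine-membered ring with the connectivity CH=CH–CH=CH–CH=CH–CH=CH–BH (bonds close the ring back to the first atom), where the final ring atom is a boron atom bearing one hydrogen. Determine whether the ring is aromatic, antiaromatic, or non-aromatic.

Every ring atom contributes a p orbital perpendicular to the ring (every atom in a ring double bond is sp² and brings one electron to the p orbital; the boron has an empty p orbital), so the π system is cyclic and fully conjugated.
Counting π electrons: 4 × 2 = 8 from the double-bond units + 0 from the BH atom = 8.
With 8 = 4·2 π electrons, Hückel's rule classifies the planar ring as antiaromatic.

Antiaromatic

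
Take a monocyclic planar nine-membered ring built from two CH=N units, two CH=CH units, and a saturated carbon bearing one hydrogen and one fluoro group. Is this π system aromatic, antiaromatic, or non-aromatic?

The CH(fluoro) position has four σ bonds — that saturated carbon is sp³ and has no p orbital in the ring π system — so the cyclic conjugation is interrupted.
A ring that is not fully conjugated cannot be aromatic or antiaromatic regardless of its π-electron count.

Non-aromatic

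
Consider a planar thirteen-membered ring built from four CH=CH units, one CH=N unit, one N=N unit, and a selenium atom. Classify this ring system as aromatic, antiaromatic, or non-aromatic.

All ring atoms are sp² and supply a p orbital to the ring (the double-bond atoms are sp², each contributing one p electron; each =N– nitrogen is pyridine-type (lone pair in the sp² plane, one electron in the p orbital); the selenium donates one lone pair from its p orbital); the conjugation is uninterrupted.
Tallying contributions gives 6 × 2 = 12 from the double-bond units + 2 from the Se atom = 14.
With 14 π electrons (n = 3), the Hückel 4n+2 condition holds.

Aromatic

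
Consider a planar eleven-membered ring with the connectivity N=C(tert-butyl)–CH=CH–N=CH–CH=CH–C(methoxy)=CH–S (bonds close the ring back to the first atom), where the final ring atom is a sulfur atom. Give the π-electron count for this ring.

12

Every ring atom contributes a p orbital perpendicular to the ring (the double-bond atoms are sp², each contributing one p electron; each sp² =N– keeps its lone pair in-plane and puts one electron into the π system; the sulfur donates one lone pair from its p orbital), so the π system is cyclic and fully conjugated.
Adding the contributions, 5 × 2 = 10 from the double-bond units + 2 from the S atom = 12.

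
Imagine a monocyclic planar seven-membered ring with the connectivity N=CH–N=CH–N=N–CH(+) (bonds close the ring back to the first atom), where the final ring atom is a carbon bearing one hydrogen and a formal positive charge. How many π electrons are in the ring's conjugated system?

6

All ring atoms are sp² and supply a p orbital to the ring (every atom in a ring double bond is sp² and brings one electron to the p orbital; each sp² =N– keeps its lone pair in-plane and puts one electron into the π system; the carbocation has an empty p orbital); the conjugation is uninterrupted.
Tallying contributions gives 3 × 2 = 6 from the double-bond units + 0 from the CH(+) atom = 6.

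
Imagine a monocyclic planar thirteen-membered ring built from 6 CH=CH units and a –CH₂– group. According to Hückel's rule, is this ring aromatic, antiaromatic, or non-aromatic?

Because the tetrahedral CH₂ carbon is sp³ and has no p orbital in the ring π system at the CH2 position, the π system cannot extend all the way around the ring.
A ring that is not fully conjugated cannot be aromatic or antiaromatic regardless of its π-electron count.

Non-aromatic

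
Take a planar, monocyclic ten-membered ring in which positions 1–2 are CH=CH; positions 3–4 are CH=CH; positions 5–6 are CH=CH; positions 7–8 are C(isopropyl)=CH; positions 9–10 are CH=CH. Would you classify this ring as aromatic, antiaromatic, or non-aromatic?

Aromatic

All ring atoms are sp² and supply a p orbital to the ring (every atom in a ring double bond is sp² and brings one electron to the p orbital); the conjugation is uninterrupted.
π-electron count: 5 × 2 = 10 from the 5 double-bond units.
That gives a 4n+2 count (10, n = 2).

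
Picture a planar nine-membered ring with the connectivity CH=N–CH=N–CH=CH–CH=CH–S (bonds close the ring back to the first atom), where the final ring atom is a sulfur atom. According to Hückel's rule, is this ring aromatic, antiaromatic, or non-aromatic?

Every ring atom contributes a p orbital perpendicular to the ring (each doubly-bonded ring atom is sp² with one p-orbital electron; the doubly-bonded nitrogens are pyridine-type — their lone pairs lie in the ring plane, leaving one electron in the p orbital; the sulfur donates one lone pair from its p orbital), so the π system is cyclic and fully conjugated.
Counting π electrons: 4 × 2 = 8 from the double-bond units + 2 from the S atom = 10.
With 10 π electrons (n = 2), the Hückel 4n+2 condition holds.

Aromatic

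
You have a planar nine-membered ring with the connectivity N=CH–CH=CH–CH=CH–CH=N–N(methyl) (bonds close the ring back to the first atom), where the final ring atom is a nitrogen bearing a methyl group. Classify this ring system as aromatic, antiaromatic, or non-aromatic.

Aromatic

All ring atoms are sp² and supply a p orbital to the ring (the double-bond atoms are sp², each contributing one p electron; each sp² =N– keeps its lone pair in-plane and puts one electron into the π system; the pyrrole-type nitrogen donates its lone pair from the p orbital); the conjugation is uninterrupted.
Adding the contributions, 4 × 2 = 8 from the double-bond units + 2 from the N(methyl) atom = 10.
10 = 4(2) + 2, which satisfies Hückel's 4n+2 rule.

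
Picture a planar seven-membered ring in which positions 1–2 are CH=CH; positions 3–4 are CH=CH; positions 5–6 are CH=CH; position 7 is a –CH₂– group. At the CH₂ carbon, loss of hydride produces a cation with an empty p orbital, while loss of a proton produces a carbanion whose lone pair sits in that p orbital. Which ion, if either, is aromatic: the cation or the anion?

Both ions have a continuous loop of p orbitals — each ring atom is sp².
Cation: 3 × 2 + 0 = 6 π electrons → 4(1)+2, aromatic.
Anion: 3 × 2 + 2 = 8 π electrons → 4(2), antiaromatic.

The cation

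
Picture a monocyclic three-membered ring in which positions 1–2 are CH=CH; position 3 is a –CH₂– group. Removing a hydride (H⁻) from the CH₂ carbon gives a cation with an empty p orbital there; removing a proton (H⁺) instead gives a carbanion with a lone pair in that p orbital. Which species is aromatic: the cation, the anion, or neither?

The cation

Both ions have a continuous loop of p orbitals — each ring atom is sp².
Cation: 1 × 2 + 0 = 2 π electrons → 4(0)+2, aromatic.
Anion: 1 × 2 + 2 = 4 π electrons → 4(1), antiaromatic.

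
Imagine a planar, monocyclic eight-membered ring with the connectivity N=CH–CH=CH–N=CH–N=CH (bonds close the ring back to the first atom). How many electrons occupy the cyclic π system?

8

Check conjugation: the double-bond atoms are sp², each contributing one p electron; the doubly-bonded nitrogens are pyridine-type — their lone pairs lie in the ring plane, leaving one electron in the p orbital — every position has a p orbital, so the cyclic π system is continuous.
Counting π electrons: 4 × 2 = 8 from the 4 double-bond units.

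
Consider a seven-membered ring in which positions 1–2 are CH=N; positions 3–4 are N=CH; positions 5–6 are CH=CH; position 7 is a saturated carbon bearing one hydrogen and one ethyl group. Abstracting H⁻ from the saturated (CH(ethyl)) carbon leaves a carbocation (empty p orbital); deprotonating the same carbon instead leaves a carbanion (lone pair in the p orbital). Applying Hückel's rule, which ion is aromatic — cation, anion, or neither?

Once that carbon is sp², every ring atom has a p orbital and both ions are fully conjugated.
Cation: 3 × 2 + 0 = 6 π electrons → 4(1)+2, aromatic.
Anion: 3 × 2 + 2 = 8 π electrons → 4(2), antiaromatic.

The cation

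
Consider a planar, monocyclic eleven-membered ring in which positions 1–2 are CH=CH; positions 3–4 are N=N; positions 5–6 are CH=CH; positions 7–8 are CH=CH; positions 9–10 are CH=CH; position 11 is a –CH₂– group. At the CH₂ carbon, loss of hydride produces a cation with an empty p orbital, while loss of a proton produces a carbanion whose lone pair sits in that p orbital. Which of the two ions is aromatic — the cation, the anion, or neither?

The cation

Once that carbon is sp², every ring atom has a p orbital and both ions are fully conjugated.
Cation: 5 × 2 + 0 = 10 π electrons → 4(2)+2, aromatic.
Anion: 5 × 2 + 2 = 12 π electrons → 4(3), antiaromatic.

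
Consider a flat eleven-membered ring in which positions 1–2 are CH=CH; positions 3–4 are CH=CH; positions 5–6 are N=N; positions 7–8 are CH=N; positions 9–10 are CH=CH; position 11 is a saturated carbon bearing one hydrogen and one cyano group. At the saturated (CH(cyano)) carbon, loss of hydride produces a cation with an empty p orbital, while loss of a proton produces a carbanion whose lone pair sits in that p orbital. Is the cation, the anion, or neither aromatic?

Both ions have a continuous loop of p orbitals — each ring atom is sp².
Cation: 5 × 2 + 0 = 10 π electrons → 4(2)+2, aromatic.
Anion: 5 × 2 + 2 = 12 π electrons → 4(3), antiaromatic.

The cation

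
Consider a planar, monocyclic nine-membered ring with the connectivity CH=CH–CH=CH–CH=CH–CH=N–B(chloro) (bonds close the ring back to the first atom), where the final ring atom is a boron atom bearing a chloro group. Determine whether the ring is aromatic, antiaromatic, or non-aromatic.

The p orbitals form a continuous loop: every atom in a ring double bond is sp² and brings one electron to the p orbital; the doubly-bonded nitrogens are pyridine-type — their lone pairs lie in the ring plane, leaving one electron in the p orbital; the boron has an empty p orbital. The ring is fully conjugated.
π-electron count: 4 × 2 = 8 from the double-bond units + 0 from the B(chloro) atom = 8.
With 8 = 4·2 π electrons, Hückel's rule classifies the planar ring as antiaromatic.

Antiaromatic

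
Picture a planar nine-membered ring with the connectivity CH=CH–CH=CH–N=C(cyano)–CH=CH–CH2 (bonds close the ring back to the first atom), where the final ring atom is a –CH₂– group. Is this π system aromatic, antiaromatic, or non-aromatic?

Because the tetrahedral CH₂ carbon is sp³ and has no p orbital in the ring π system at the CH2 position, the π system cannot extend all the way around the ring.
A ring that is not fully conjugated cannot be aromatic or antiaromatic regardless of its π-electron count.

Non-aromatic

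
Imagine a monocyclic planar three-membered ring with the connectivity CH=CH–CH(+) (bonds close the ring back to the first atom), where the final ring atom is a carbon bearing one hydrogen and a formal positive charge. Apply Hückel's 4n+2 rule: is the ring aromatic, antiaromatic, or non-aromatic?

Aromatic

The p orbitals form a continuous loop: each doubly-bonded ring atom is sp² with one p-orbital electron; the carbocation has an empty p orbital. The ring is fully conjugated.
Tallying contributions gives 1 × 2 = 2 from the double-bond unit + 0 from the CH(+) atom = 2.
Since 2 = 4·0 + 2, the ring meets the 4n+2 criterion.
(This ring is the cyclopropenyl cation.)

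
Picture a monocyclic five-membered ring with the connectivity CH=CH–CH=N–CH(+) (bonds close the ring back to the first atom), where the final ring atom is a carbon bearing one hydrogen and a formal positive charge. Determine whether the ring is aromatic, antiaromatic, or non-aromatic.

All ring atoms are sp² and supply a p orbital to the ring (every atom in a ring double bond is sp² and brings one electron to the p orbital; the doubly-bonded nitrogens are pyridine-type — their lone pairs lie in the ring plane, leaving one electron in the p orbital; the carbocation has an empty p orbital); the conjugation is uninterrupted.
Counting π electrons: 2 × 2 = 4 from the double-bond units + 0 from the CH(+) atom = 4.
With 4 = 4·1 π electrons, Hückel's rule classifies the planar ring as antiaromatic.

Antiaromatic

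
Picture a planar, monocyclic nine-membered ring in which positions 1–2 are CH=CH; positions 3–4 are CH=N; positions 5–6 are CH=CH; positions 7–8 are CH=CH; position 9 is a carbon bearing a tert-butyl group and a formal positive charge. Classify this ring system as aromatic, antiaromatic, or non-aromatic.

Antiaromatic

Check conjugation: the double-bond atoms are sp², each contributing one p electron; each =N– nitrogen is pyridine-type (lone pair in the sp² plane, one electron in the p orbital); the carbocation has an empty p orbital — every position has a p orbital, so the cyclic π system is continuous.
Counting π electrons: 4 × 2 = 8 from the double-bond units + 0 from the C(tert-butyl)(+) atom = 8.
8 = 4(2); a planar, fully conjugated 4n system is antiaromatic.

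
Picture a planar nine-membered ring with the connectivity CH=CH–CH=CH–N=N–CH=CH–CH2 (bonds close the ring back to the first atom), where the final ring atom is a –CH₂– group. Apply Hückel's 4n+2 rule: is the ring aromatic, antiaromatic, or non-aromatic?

Because the tetrahedral CH₂ carbon is sp³ and has no p orbital in the ring π system at the CH2 position, the π system cannot extend all the way around the ring.
A ring that is not fully conjugated cannot be aromatic or antiaromatic regardless of its π-electron count.

Non-aromatic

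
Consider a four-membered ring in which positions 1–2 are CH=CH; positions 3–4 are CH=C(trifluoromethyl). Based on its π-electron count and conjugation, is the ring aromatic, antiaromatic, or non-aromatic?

The p orbitals form a continuous loop: every atom in a ring double bond is sp² and brings one electron to the p orbital. The ring is fully conjugated.
Tallying contributions gives 2 × 2 = 4 from the 2 double-bond units.
A 4n π count (4, n = 1) in a planar conjugated ring means antiaromatic.

Antiaromatic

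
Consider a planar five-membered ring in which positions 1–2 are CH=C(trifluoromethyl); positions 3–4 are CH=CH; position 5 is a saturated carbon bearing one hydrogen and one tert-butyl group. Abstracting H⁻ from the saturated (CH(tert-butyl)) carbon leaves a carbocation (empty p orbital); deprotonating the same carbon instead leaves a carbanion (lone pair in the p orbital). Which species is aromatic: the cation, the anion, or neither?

The anion

In either ion the ring is fully conjugated: every atom, including the new sp² carbon, supplies a p orbital.
Cation: 2 × 2 + 0 = 4 π electrons → 4(1), antiaromatic.
Anion: 2 × 2 + 2 = 6 π electrons → 4(1)+2, aromatic.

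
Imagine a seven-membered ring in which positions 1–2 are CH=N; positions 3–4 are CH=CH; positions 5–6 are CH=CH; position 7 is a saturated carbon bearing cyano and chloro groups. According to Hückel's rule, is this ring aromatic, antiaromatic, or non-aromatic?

Non-aromatic

The C(cyano)(chloro) carbon is saturated: that saturated carbon is sp³ and has no p orbital in the ring π system. Conjugation is not continuous around the ring.
Without a continuous loop of overlapping p orbitals the Hückel electron count never comes into play.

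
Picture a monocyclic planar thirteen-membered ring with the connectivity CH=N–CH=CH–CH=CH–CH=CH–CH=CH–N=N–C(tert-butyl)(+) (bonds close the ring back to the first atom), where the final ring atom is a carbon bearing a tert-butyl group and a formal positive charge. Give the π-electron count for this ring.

Every ring atom contributes a p orbital perpendicular to the ring (each doubly-bonded ring atom is sp² with one p-orbital electron; the doubly-bonded nitrogens are pyridine-type — their lone pairs lie in the ring plane, leaving one electron in the p orbital; the carbocation has an empty p orbital), so the π system is cyclic and fully conjugated.
Counting π electrons: 6 × 2 = 12 from the double-bond units + 0 from the C(tert-butyl)(+) atom = 12.

12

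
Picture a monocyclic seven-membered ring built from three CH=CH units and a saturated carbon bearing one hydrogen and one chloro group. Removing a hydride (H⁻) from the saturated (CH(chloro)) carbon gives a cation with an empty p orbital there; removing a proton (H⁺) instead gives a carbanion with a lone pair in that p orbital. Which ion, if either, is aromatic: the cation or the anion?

Once that carbon is sp², every ring atom has a p orbital and both ions are fully conjugated.
Cation: 3 × 2 + 0 = 6 π electrons → 4(1)+2, aromatic.
Anion: 3 × 2 + 2 = 8 π electrons → 4(2), antiaromatic.

The cation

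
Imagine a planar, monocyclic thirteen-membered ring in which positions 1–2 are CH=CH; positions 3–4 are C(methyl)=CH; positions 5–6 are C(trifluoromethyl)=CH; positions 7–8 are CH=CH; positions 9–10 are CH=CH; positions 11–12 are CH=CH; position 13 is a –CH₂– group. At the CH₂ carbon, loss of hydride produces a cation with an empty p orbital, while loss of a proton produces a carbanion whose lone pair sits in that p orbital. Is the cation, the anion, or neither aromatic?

The anion

Once that carbon is sp², every ring atom has a p orbital and both ions are fully conjugated.
Cation: 6 × 2 + 0 = 12 π electrons → 4(3), antiaromatic.
Anion: 6 × 2 + 2 = 14 π electrons → 4(3)+2, aromatic.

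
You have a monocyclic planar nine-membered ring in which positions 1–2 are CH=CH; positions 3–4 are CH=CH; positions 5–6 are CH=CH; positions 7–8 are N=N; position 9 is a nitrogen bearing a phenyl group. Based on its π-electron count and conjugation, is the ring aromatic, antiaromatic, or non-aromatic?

The p orbitals form a continuous loop: each doubly-bonded ring atom is sp² with one p-orbital electron; the doubly-bonded nitrogens are pyridine-type — their lone pairs lie in the ring plane, leaving one electron in the p orbital; the pyrrole-type nitrogen donates its lone pair from the p orbital. The ring is fully conjugated.
Tallying contributions gives 4 × 2 = 8 from the double-bond units + 2 from the N(phenyl) atom = 10.
That gives a 4n+2 count (10, n = 2).

Aromatic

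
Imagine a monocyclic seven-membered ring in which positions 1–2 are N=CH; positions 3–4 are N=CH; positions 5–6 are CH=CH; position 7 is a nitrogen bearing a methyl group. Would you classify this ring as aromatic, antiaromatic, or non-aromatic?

Check conjugation: the double-bond atoms are sp², each contributing one p electron; each sp² =N– keeps its lone pair in-plane and puts one electron into the π system; the pyrrole-type nitrogen donates its lone pair from the p orbital — every position has a p orbital, so the cyclic π system is continuous.
Counting π electrons: 3 × 2 = 6 from the double-bond units + 2 from the N(methyl) atom = 8.
8 is a 4n count (n = 2), so the planar conjugated ring is antiaromatic.

Antiaromatic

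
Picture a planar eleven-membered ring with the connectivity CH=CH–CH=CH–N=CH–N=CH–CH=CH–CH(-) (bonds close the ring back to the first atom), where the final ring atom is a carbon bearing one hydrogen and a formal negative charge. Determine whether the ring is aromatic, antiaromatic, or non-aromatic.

Antiaromatic

All ring atoms are sp² and supply a p orbital to the ring (each doubly-bonded ring atom is sp² with one p-orbital electron; each =N– nitrogen is pyridine-type (lone pair in the sp² plane, one electron in the p orbital); the carbanion's lone pair occupies the p orbital); the conjugation is uninterrupted.
Adding the contributions, 5 × 2 = 10 from the double-bond units + 2 from the CH(-) atom = 12.
12 = 4(3); a planar, fully conjugated 4n system is antiaromatic.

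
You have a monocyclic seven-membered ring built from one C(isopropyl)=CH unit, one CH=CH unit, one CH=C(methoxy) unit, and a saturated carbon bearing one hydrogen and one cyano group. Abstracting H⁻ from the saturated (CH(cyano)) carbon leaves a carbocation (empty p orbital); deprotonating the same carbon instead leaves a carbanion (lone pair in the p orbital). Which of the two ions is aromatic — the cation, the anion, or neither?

In either ion the ring is fully conjugated: every atom, including the new sp² carbon, supplies a p orbital.
Cation: 3 × 2 + 0 = 6 π electrons → 4(1)+2, aromatic.
Anion: 3 × 2 + 2 = 8 π electrons → 4(2), antiaromatic.

The cation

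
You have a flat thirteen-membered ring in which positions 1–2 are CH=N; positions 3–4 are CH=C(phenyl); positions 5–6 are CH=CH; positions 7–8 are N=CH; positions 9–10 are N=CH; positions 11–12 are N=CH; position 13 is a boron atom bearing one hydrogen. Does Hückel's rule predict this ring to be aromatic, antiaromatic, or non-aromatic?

Antiaromatic

Every ring atom contributes a p orbital perpendicular to the ring (the double-bond atoms are sp², each contributing one p electron; each =N– nitrogen is pyridine-type (lone pair in the sp² plane, one electron in the p orbital); the boron has an empty p orbital), so the π system is cyclic and fully conjugated.
Counting π electrons: 6 × 2 = 12 from the double-bond units + 0 from the BH atom = 12.
With 12 = 4·3 π electrons, Hückel's rule classifies the planar ring as antiaromatic.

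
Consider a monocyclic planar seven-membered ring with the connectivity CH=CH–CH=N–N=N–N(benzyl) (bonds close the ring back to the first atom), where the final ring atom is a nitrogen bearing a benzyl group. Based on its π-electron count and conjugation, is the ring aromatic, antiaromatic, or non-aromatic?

Check conjugation: each doubly-bonded ring atom is sp² with one p-orbital electron; each sp² =N– keeps its lone pair in-plane and puts one electron into the π system; the pyrrole-type nitrogen donates its lone pair from the p orbital — every position has a p orbital, so the cyclic π system is continuous.
Adding the contributions, 3 × 2 = 6 from the double-bond units + 2 from the N(benzyl) atom = 8.
A 4n π count (8, n = 2) in a planar conjugated ring means antiaromatic.

Antiaromatic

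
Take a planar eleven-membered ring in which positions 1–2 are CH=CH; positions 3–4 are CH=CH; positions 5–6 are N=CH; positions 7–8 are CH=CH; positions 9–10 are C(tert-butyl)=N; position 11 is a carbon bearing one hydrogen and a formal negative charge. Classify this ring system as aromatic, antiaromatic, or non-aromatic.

The p orbitals form a continuous loop: every atom in a ring double bond is sp² and brings one electron to the p orbital; the doubly-bonded nitrogens are pyridine-type — their lone pairs lie in the ring plane, leaving one electron in the p orbital; the carbanion's lone pair occupies the p orbital. The ring is fully conjugated.
Counting π electrons: 5 × 2 = 10 from the double-bond units + 2 from the CH(-) atom = 12.
12 is a 4n count (n = 3), so the planar conjugated ring is antiaromatic.

Antiaromatic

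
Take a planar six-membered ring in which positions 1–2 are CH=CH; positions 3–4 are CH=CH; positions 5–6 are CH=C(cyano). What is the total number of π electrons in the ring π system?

6

Every ring atom contributes a p orbital perpendicular to the ring (the double-bond atoms are sp², each contributing one p electron), so the π system is cyclic and fully conjugated.
π-electron count: 3 × 2 = 6 from the 3 double-bond units.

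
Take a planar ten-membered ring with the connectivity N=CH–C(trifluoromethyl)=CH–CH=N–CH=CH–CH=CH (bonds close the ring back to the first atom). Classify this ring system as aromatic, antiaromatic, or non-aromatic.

The p orbitals form a continuous loop: the double-bond atoms are sp², each contributing one p electron; the doubly-bonded nitrogens are pyridine-type — their lone pairs lie in the ring plane, leaving one electron in the p orbital. The ring is fully conjugated.
π-electron count: 5 × 2 = 10 from the 5 double-bond units.
With 10 π electrons (n = 2), the Hückel 4n+2 condition holds.

Aromatic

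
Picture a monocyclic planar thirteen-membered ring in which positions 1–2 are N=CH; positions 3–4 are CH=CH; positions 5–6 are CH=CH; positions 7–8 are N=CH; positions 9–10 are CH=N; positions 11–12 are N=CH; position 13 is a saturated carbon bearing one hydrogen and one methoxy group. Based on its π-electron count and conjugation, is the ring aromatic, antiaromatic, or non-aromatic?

Because that saturated carbon is sp³ and has no p orbital in the ring π system at the CH(methoxy) position, the π system cannot extend all the way around the ring.
Hückel's rule only applies to fully conjugated rings, so this one is simply non-aromatic.

Non-aromatic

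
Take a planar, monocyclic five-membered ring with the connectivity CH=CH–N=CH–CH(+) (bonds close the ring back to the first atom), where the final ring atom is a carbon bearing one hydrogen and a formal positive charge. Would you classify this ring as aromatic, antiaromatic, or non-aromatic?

Antiaromatic

Every ring atom contributes a p orbital perpendicular to the ring (every atom in a ring double bond is sp² and brings one electron to the p orbital; the doubly-bonded nitrogens are pyridine-type — their lone pairs lie in the ring plane, leaving one electron in the p orbital; the carbocation has an empty p orbital), so the π system is cyclic and fully conjugated.
π-electron count: 2 × 2 = 4 from the double-bond units + 0 from the CH(+) atom = 4.
4 is a 4n count (n = 1), so the planar conjugated ring is antiaromatic.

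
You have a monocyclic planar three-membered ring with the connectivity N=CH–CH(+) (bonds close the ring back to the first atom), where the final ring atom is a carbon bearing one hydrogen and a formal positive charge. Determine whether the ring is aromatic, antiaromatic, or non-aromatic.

Check conjugation: the double-bond atoms are sp², each contributing one p electron; each =N– nitrogen is pyridine-type (lone pair in the sp² plane, one electron in the p orbital); the carbocation has an empty p orbital — every position has a p orbital, so the cyclic π system is continuous.
Adding the contributions, 1 × 2 = 2 from the double-bond unit + 0 from the CH(+) atom = 2.
Since 2 = 4·0 + 2, the ring meets the 4n+2 criterion.

Aromatic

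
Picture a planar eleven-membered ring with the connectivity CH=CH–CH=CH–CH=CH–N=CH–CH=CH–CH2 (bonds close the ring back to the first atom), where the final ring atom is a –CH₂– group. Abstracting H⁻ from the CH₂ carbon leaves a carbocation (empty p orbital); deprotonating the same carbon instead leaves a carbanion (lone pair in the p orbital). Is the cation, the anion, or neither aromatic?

Once that carbon is sp², every ring atom has a p orbital and both ions are fully conjugated.
Cation: 5 × 2 + 0 = 10 π electrons → 4(2)+2, aromatic.
Anion: 5 × 2 + 2 = 12 π electrons → 4(3), antiaromatic.

The cation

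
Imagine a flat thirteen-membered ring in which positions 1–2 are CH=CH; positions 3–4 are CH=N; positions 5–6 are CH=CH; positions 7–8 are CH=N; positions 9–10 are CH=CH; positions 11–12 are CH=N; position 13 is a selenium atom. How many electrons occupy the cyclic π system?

14

All ring atoms are sp² and supply a p orbital to the ring (every atom in a ring double bond is sp² and brings one electron to the p orbital; the doubly-bonded nitrogens are pyridine-type — their lone pairs lie in the ring plane, leaving one electron in the p orbital; the selenium donates one lone pair from its p orbital); the conjugation is uninterrupted.
Adding the contributions, 6 × 2 = 12 from the double-bond units + 2 from the Se atom = 14.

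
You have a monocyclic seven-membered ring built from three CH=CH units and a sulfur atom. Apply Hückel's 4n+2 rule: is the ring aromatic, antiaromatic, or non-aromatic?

Antiaromatic

All ring atoms are sp² and supply a p orbital to the ring (every atom in a ring double bond is sp² and brings one electron to the p orbital; the sulfur donates one lone pair from its p orbital); the conjugation is uninterrupted.
Adding the contributions, 3 × 2 = 6 from the double-bond units + 2 from the S atom = 8.
A 4n π count (8, n = 2) in a planar conjugated ring means antiaromatic.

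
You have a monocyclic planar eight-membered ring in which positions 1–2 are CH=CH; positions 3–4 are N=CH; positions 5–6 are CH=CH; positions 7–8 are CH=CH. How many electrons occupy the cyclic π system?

8

The p orbitals form a continuous loop: the double-bond atoms are sp², each contributing one p electron; each =N– nitrogen is pyridine-type (lone pair in the sp² plane, one electron in the p orbital). The ring is fully conjugated.
Tallying contributions gives 4 × 2 = 8 from the 4 double-bond units.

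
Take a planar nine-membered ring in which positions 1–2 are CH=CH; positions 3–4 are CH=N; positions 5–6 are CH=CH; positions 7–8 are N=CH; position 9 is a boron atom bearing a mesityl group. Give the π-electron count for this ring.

The p orbitals form a continuous loop: the double-bond atoms are sp², each contributing one p electron; each =N– nitrogen is pyridine-type (lone pair in the sp² plane, one electron in the p orbital); the boron has an empty p orbital. The ring is fully conjugated.
Tallying contributions gives 4 × 2 = 8 from the double-bond units + 0 from the B(mesityl) atom = 8.

8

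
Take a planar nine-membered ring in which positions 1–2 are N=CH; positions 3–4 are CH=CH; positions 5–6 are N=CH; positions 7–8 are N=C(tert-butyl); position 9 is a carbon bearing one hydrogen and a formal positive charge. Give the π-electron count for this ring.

8

The p orbitals form a continuous loop: the double-bond atoms are sp², each contributing one p electron; each sp² =N– keeps its lone pair in-plane and puts one electron into the π system; the carbocation has an empty p orbital. The ring is fully conjugated.
Tallying contributions gives 4 × 2 = 8 from the double-bond units + 0 from the CH(+) atom = 8.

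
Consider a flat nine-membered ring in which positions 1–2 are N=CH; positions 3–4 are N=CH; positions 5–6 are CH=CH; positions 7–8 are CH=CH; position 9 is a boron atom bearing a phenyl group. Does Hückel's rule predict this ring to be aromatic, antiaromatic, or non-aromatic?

Antiaromatic

All ring atoms are sp² and supply a p orbital to the ring (each doubly-bonded ring atom is sp² with one p-orbital electron; the doubly-bonded nitrogens are pyridine-type — their lone pairs lie in the ring plane, leaving one electron in the p orbital; the boron has an empty p orbital); the conjugation is uninterrupted.
Adding the contributions, 4 × 2 = 8 from the double-bond units + 0 from the B(phenyl) atom = 8.
8 = 4(2); a planar, fully conjugated 4n system is antiaromatic.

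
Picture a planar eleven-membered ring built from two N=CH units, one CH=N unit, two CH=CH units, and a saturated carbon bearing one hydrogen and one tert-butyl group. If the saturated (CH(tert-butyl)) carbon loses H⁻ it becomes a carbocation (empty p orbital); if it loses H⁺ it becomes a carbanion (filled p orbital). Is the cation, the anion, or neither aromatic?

The cation

In either ion the ring is fully conjugated: every atom, including the new sp² carbon, supplies a p orbital.
Cation: 5 × 2 + 0 = 10 π electrons → 4(2)+2, aromatic.
Anion: 5 × 2 + 2 = 12 π electrons → 4(3), antiaromatic.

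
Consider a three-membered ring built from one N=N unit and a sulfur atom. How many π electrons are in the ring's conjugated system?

4

Every ring atom contributes a p orbital perpendicular to the ring (the double-bond atoms are sp², each contributing one p electron; each =N– nitrogen is pyridine-type (lone pair in the sp² plane, one electron in the p orbital); the sulfur donates one lone pair from its p orbital), so the π system is cyclic and fully conjugated.
Tallying contributions gives 1 × 2 = 2 from the double-bond unit + 2 from the S atom = 4.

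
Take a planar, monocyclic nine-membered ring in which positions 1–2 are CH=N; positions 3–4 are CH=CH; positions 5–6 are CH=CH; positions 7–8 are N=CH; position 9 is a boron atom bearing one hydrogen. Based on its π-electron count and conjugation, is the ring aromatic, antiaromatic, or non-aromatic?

The p orbitals form a continuous loop: every atom in a ring double bond is sp² and brings one electron to the p orbital; each =N– nitrogen is pyridine-type (lone pair in the sp² plane, one electron in the p orbital); the boron has an empty p orbital. The ring is fully conjugated.
Adding the contributions, 4 × 2 = 8 from the double-bond units + 0 from the BH atom = 8.
8 is a 4n count (n = 2), so the planar conjugated ring is antiaromatic.

Antiaromatic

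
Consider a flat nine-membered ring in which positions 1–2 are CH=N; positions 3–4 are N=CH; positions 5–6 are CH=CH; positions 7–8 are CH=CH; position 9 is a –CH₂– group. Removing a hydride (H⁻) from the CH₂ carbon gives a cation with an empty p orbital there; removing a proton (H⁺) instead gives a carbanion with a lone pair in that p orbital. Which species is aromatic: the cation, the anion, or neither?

Both ions have a continuous loop of p orbitals — each ring atom is sp².
Cation: 4 × 2 + 0 = 8 π electrons → 4(2), antiaromatic.
Anion: 4 × 2 + 2 = 10 π electrons → 4(2)+2, aromatic.

The anion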